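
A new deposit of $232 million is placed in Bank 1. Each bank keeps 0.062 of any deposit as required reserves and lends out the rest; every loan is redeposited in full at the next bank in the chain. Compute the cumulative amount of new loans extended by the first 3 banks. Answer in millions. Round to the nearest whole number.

$613 million

Bank i lends (1 − rr)^i of the original deposit: Bank 1 lends 232·0.9380 = 217.6160, Bank 2 lends 232·0.9380² ≈ 204.1238, and so on.
Summing a geometric series: total = 232·[0.9380·(1 − 0.9380^3) / (1 − 0.9380)] ≈ 613.2079 million.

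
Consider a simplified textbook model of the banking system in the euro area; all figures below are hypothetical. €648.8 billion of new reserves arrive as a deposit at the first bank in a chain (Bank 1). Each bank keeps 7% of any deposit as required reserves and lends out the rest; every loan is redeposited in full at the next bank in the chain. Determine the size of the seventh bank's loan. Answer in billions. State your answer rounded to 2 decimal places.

Each bank lends a fraction (1 − rr) = 0.9300 of the deposit it receives, so Bank 7 receives 648.8·0.9300^6 and lends 648.8·0.9300^7 ≈ 390.3835 billion.

€390.38 billion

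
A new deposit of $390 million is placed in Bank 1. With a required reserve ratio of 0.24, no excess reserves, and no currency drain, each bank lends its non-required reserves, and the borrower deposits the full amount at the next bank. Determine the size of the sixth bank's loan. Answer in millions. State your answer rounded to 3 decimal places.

Each bank lends a fraction (1 − rr) = 0.7600 of the deposit it receives, so Bank 6 receives 390·0.7600^5 and lends 390·0.7600^6 ≈ 75.1530 million.

$75.153 million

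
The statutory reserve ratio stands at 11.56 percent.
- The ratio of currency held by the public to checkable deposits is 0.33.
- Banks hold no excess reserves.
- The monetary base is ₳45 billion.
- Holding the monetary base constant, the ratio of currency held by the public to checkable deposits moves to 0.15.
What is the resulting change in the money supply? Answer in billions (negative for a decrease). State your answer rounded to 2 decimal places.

₳60.53 billion

Initially m₁ = (1 + 0.33) / (0.1156 + 0.33) ≈ 2.98474, so M₁ = 2.98474 × 45 = 134.3133 billion.
After the change m₂ = (1 + 0.15) / (0.1156 + 0.15) ≈ 4.32982, so M₂ = 4.32982 × 45 = 194.8419 billion.
ΔM = M₂ − M₁ = 194.8419 − 134.3133 = 60.5286 billion.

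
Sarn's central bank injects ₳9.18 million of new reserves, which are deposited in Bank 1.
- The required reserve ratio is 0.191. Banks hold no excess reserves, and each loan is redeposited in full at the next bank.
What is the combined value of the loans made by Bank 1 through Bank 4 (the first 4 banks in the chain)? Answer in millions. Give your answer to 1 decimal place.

₳22.2 million

Bank i lends (1 − rr)^i of the original deposit: Bank 1 lends 9.18·0.8090 ≈ 7.4266, Bank 2 lends 9.18·0.8090² ≈ 6.0081, and so on.
Summing a geometric series: total = 9.18·[0.8090·(1 − 0.8090^4) / (1 − 0.8090)] ≈ 22.2275 million.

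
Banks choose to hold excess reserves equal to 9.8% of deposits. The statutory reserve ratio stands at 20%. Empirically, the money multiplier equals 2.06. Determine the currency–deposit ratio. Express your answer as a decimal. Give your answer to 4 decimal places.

0.3643

Using m = 2.06. From m = (1 + c)/(c + rr + e), rearranging gives 1 + c = m·(c + rr + e), so c·(1 − m) = m·(rr + e) − 1.
Hence c = [m·(rr + e) − 1]/(1 − m) = [2.06 × (0.2 + 0.098) − 1] / (1 − 2.06) ≈ 0.364264.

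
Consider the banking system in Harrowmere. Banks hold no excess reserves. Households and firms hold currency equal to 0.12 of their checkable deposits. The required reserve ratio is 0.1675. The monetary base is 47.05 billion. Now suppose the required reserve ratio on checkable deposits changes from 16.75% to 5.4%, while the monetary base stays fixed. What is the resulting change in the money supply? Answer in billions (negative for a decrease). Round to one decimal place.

Initially m₁ = (1 + 0.12) / (0.1675 + 0.12) ≈ 3.8957, so M₁ = 3.8957 × 47.05 ≈ 183.2927 billion.
After the change m₂ = (1 + 0.12) / (0.054 + 0.12) ≈ 6.4368, so M₂ = 6.4368 × 47.05 ≈ 302.8514 billion.
ΔM = M₂ − M₁ = 302.8514 − 183.2927 = 119.5587 billion.

119.6 billion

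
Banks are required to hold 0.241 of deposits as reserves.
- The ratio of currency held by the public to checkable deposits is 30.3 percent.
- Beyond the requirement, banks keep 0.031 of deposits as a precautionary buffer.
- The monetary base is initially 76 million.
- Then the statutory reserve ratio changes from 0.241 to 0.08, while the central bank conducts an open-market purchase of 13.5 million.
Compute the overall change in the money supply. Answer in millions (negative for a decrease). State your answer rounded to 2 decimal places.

109.46 million

Before: m₁ = (1 + 0.303) / (0.241 + 0.031 + 0.303) ≈ 2.26609, MB₁ = 76, so M₁ = 2.26609 × 76 ≈ 172.2228 million.
After: m₂ = (1 + 0.303) / (0.08 + 0.031 + 0.303) ≈ 3.14734, MB₂ = 76 + 13.5 = 89.5, so M₂ = 3.14734 × 89.5 ≈ 281.6869 million.
ΔM = M₂ − M₁ = 281.6869 − 172.2228 = 109.4641 million.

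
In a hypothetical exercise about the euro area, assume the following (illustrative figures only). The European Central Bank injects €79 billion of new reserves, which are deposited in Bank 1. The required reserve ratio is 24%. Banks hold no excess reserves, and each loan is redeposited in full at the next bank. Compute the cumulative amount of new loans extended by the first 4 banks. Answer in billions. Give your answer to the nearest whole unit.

€167 billion

Bank i lends (1 − rr)^i of the original deposit: Bank 1 lends 79·0.7600 = 60.0400, Bank 2 lends 79·0.7600² = 45.6304, and so on.
Summing a geometric series: total = 79·[0.7600·(1 − 0.7600^4) / (1 − 0.7600)] ≈ 166.7056 billion.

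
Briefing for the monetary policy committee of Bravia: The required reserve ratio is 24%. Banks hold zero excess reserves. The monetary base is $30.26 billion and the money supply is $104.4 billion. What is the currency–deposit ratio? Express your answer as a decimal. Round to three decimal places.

Using m = M/MB = 104.4/30.26 ≈ 3.450099. From m = (1 + c)/(c + rr + e), rearranging gives 1 + c = m·(c + rr + e), so c·(1 − m) = m·(rr + e) − 1.
Hence c = [m·(rr + e) − 1]/(1 − m) = [3.450099 × (0.24 + 0) − 1] / (1 − 3.450099) ≈ 0.070192.

0.070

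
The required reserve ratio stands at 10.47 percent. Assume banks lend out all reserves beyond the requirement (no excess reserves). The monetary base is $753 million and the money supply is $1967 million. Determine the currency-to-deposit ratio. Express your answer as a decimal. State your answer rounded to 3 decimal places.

0.451

Using m = M/MB = 1967/753 ≈ 2.612218. From m = (1 + c)/(c + rr + e), rearranging gives 1 + c = m·(c + rr + e), so c·(1 − m) = m·(rr + e) − 1.
Hence c = [m·(rr + e) − 1]/(1 − m) = [2.612218 × (0.1047 + 0) − 1] / (1 − 2.612218) ≈ 0.450622.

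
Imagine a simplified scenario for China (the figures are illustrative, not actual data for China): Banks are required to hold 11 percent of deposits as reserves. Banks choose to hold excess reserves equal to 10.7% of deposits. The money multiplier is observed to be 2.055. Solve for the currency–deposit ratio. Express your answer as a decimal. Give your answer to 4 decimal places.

0.5252

Using m = 2.055. From m = (1 + c)/(c + rr + e), rearranging gives 1 + c = m·(c + rr + e), so c·(1 − m) = m·(rr + e) − 1.
Hence c = [m·(rr + e) − 1]/(1 − m) = [2.055 × (0.11 + 0.107) − 1] / (1 − 2.055) ≈ 0.525180.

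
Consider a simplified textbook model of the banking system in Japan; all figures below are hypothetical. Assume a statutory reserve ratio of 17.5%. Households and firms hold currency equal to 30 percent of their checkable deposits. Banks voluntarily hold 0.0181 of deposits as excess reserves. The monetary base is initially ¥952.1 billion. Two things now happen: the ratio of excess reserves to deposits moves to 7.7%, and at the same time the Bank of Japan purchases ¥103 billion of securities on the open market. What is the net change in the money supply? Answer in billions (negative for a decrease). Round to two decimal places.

-25.26 billion

Before: m₁ = (1 + 0.3) / (0.175 + 0.0181 + 0.3) ≈ 2.6363821, MB₁ = 952.1, so M₁ = 2.6363821 × 952.1 ≈ 2510.0994 billion.
After: m₂ = (1 + 0.3) / (0.175 + 0.077 + 0.3) ≈ 2.3550725, MB₂ = 952.1 + 103 = 1055.1, so M₂ = 2.3550725 × 1055.1 ≈ 2484.837 billion.
ΔM = M₂ − M₁ = 2484.837 − 2510.0994 = -25.2624 billion.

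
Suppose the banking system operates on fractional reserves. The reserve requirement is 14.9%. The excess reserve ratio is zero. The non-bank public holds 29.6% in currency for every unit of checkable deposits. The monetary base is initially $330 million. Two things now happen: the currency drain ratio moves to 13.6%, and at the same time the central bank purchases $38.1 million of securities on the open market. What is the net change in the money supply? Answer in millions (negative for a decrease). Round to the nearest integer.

$506 million

Before: m₁ = (1 + 0.296) / (0.149 + 0.296) ≈ 2.9124, MB₁ = 330, so M₁ = 2.9124 × 330 = 961.092 million.
After: m₂ = (1 + 0.136) / (0.149 + 0.136) ≈ 3.9860, MB₂ = 330 + 38.1 = 368.1, so M₂ = 3.9860 × 368.1 = 1467.2466 million.
ΔM = M₂ − M₁ = 1467.2466 − 961.092 = 506.1546 million.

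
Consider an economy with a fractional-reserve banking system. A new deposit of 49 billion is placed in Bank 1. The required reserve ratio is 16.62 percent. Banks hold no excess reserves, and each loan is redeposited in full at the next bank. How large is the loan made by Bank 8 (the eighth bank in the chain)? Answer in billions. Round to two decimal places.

Each bank lends a fraction (1 − rr) = 0.8338 of the deposit it receives, so Bank 8 receives 49·0.8338^7 and lends 49·0.8338^8 ≈ 11.4470 billion.

11.45 billion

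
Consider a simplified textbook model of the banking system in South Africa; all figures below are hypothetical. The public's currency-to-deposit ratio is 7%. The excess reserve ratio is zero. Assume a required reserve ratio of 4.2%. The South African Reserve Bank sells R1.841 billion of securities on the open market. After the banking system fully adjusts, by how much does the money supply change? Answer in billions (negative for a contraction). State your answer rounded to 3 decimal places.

The money multiplier is m = (1 + c) / (rr + c) = (1 + 0.07) / (0.042 + 0.07) ≈ 9.55357.
The sale removes 1.841 billion of base, so ΔM = m × ΔMB = 9.55357 × (−1.841) ≈ -17.5881 billion.

-17.588 billion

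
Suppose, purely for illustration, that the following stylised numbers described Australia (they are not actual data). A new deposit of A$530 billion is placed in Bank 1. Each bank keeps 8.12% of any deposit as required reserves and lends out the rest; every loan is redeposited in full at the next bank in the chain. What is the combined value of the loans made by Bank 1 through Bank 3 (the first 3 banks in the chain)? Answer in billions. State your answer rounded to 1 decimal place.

A$1345.5 billion

Bank i lends (1 − rr)^i of the original deposit: Bank 1 lends 530·0.9188 = 486.9640, Bank 2 lends 530·0.9188² ≈ 447.4225, and so on.
Summing a geometric series: total = 530·[0.9188·(1 − 0.9188^3) / (1 − 0.9188)] ≈ 1345.4783 billion.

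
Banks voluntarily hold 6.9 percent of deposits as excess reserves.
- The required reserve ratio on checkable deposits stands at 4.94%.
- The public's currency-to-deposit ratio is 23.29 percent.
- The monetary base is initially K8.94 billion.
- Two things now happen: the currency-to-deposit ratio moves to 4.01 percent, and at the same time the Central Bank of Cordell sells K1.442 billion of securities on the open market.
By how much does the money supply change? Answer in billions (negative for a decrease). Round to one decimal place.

Before: m₁ = (1 + 0.2329) / (0.0494 + 0.069 + 0.2329) ≈ 3.5095, MB₁ = 8.94, so M₁ = 3.5095 × 8.94 ≈ 31.3749 billion.
After: m₂ = (1 + 0.0401) / (0.0494 + 0.069 + 0.0401) ≈ 6.5621, MB₂ = 8.94 − 1.442 = 7.498, so M₂ = 6.5621 × 7.498 ≈ 49.2026 billion.
ΔM = M₂ − M₁ = 49.2026 − 31.3749 = 17.8277 billion.

K17.8 billion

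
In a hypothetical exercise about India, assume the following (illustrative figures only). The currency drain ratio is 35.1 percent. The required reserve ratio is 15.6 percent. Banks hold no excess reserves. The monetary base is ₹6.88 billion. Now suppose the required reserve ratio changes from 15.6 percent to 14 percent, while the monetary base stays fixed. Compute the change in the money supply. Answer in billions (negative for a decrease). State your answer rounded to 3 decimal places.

Initially m₁ = (1 + 0.351) / (0.156 + 0.351) ≈ 2.66469, so M₁ = 2.66469 × 6.88 ≈ 18.3331 billion.
After the change m₂ = (1 + 0.351) / (0.14 + 0.351) ≈ 2.75153, so M₂ = 2.75153 × 6.88 ≈ 18.9305 billion.
ΔM = M₂ − M₁ = 18.9305 − 18.3331 = 0.5974 billion.

₹0.597 billion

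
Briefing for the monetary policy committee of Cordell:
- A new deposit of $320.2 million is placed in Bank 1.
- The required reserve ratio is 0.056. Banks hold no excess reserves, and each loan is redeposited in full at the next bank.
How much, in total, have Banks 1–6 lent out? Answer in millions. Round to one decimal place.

$1577.9 million

Bank i lends (1 − rr)^i of the original deposit: Bank 1 lends 320.2·0.9440 = 302.2688, Bank 2 lends 320.2·0.9440² ≈ 285.3417, and so on.
Summing a geometric series: total = 320.2·[0.9440·(1 − 0.9440^6) / (1 − 0.9440)] ≈ 1577.8867 million.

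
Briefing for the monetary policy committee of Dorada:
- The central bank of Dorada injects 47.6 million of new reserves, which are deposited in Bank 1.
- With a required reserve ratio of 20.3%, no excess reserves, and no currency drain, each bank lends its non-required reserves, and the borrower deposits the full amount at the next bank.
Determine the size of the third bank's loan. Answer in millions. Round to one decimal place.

Each bank lends a fraction (1 − rr) = 0.7970 of the deposit it receives, so Bank 3 receives 47.6·0.7970^2 and lends 47.6·0.7970^3 ≈ 24.0981 million.

24.1 million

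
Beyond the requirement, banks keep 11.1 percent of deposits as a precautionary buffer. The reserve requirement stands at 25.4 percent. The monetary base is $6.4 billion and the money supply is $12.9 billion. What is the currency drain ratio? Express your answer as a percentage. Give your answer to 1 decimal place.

Using m = M/MB = 12.9/6.4 = 2.015625. From m = (1 + c)/(c + rr + e), rearranging gives 1 + c = m·(c + rr + e), so c·(1 − m) = m·(rr + e) − 1.
Hence c = [m·(rr + e) − 1]/(1 − m) = [2.015625 × (0.254 + 0.111) − 1] / (1 − 2.015625) ≈ 0.260231.

26.0%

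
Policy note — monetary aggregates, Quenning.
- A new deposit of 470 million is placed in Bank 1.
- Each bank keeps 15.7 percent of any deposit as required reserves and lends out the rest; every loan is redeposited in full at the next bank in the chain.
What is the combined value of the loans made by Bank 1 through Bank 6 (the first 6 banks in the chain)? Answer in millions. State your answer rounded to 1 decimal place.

Bank i lends (1 − rr)^i of the original deposit: Bank 1 lends 470·0.8430 = 396.2100, Bank 2 lends 470·0.8430² ≈ 334.0050, and so on.
Summing a geometric series: total = 470·[0.8430·(1 − 0.8430^6) / (1 − 0.8430)] ≈ 1617.9163 million.

1617.9 million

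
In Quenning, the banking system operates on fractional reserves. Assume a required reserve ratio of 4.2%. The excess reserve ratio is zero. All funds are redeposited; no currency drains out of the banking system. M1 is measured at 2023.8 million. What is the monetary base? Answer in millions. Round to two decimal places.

With no currency drain and no excess reserves, the money multiplier is m = 1/rr = 1/0.042 ≈ 23.8095238.
The monetary base is MB = M / m = 2023.8 / 23.8095238 ≈ 84.9996 million.

85.00 million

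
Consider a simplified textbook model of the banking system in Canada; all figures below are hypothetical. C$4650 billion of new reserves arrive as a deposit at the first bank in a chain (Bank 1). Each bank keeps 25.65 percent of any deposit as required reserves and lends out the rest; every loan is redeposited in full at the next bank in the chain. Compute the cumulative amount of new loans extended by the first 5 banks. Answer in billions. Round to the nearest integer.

Bank i lends (1 − rr)^i of the original deposit: Bank 1 lends 4650·0.7435 = 3457.2750, Bank 2 lends 4650·0.7435² ≈ 2570.4840, and so on.
Summing a geometric series: total = 4650·[0.7435·(1 − 0.7435^5) / (1 − 0.7435)] ≈ 10416.3290 billion.

C$10416 billion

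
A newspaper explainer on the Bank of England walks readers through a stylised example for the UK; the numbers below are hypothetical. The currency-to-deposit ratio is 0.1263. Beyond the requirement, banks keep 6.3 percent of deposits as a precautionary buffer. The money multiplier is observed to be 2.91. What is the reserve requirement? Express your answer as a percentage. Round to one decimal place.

Using m = 2.91. Since m = (1 + c)/(c + rr + e), the denominator satisfies c + rr + e = (1 + c)/m = (1 + 0.1263) / 2.91 ≈ 0.387045.
With c = 0.1263 and e = 0.063, the reserve requirement is 0.387045 − 0.1263 − 0.063 = 0.197745.

19.8%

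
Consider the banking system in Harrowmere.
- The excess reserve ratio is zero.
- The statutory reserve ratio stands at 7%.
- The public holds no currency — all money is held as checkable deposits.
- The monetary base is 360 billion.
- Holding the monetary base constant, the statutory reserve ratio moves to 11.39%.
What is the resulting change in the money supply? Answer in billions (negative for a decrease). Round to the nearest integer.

Initially m₁ = 1 / (0.07) ≈ 14.2857, so M₁ = 14.2857 × 360 = 5142.852 billion.
After the change m₂ = 1 / (0.1139) ≈ 8.7796, so M₂ = 8.7796 × 360 = 3160.656 billion.
ΔM = M₂ − M₁ = 3160.656 − 5142.852 = -1982.196 billion.

-1982 billion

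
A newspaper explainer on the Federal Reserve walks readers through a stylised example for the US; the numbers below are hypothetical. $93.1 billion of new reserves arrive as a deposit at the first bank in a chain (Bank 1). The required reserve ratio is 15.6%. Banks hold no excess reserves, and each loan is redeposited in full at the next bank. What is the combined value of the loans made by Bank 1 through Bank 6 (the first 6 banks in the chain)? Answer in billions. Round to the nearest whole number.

$322 billion

Bank i lends (1 − rr)^i of the original deposit: Bank 1 lends 93.1·0.8440 = 78.5764, Bank 2 lends 93.1·0.8440² ≈ 66.3185, and so on.
Summing a geometric series: total = 93.1·[0.8440·(1 − 0.8440^6) / (1 − 0.8440)] ≈ 321.6317 billion.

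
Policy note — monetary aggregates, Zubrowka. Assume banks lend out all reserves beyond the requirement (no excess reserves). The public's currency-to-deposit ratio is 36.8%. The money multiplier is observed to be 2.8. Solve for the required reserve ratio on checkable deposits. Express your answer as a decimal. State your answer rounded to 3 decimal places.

0.121

Using m = 2.8. Since m = (1 + c)/(c + rr + e), the denominator satisfies c + rr + e = (1 + c)/m = (1 + 0.368) / 2.8 ≈ 0.488571.
With c = 0.368 and e = 0, the required reserve ratio on checkable deposits is 0.488571 − 0.368 − 0 = 0.120571.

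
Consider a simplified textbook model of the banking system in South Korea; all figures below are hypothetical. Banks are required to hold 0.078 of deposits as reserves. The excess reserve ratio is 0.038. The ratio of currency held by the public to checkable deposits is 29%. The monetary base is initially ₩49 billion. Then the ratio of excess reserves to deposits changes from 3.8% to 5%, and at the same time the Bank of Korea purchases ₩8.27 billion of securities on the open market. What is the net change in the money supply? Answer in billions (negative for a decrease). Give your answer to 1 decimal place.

₩21.1 billion

Before: m₁ = (1 + 0.29) / (0.078 + 0.038 + 0.29) ≈ 3.1773, MB₁ = 49, so M₁ = 3.1773 × 49 = 155.6877 billion.
After: m₂ = (1 + 0.29) / (0.078 + 0.05 + 0.29) ≈ 3.0861, MB₂ = 49 + 8.27 = 57.27, so M₂ = 3.0861 × 57.27 ≈ 176.7409 billion.
ΔM = M₂ − M₁ = 176.7409 − 155.6877 = 21.0532 billion.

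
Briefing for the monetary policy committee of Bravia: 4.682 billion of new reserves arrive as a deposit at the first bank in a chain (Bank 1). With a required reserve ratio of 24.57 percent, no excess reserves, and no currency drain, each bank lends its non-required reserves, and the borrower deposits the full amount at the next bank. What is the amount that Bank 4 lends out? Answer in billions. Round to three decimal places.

Each bank lends a fraction (1 − rr) = 0.7543 of the deposit it receives, so Bank 4 receives 4.682·0.7543^3 and lends 4.682·0.7543^4 ≈ 1.5157 billion.

1.516 billion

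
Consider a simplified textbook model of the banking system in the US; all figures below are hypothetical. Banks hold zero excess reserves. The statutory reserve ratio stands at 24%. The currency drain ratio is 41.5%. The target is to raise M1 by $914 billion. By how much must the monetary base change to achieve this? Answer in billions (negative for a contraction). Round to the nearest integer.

$423 billion

The money multiplier is m = (1 + c) / (rr + c) = (1 + 0.415) / (0.24 + 0.415) ≈ 2.1603.
ΔMB = ΔM / m = (+914) / 2.1603 ≈ 423.0894 billion.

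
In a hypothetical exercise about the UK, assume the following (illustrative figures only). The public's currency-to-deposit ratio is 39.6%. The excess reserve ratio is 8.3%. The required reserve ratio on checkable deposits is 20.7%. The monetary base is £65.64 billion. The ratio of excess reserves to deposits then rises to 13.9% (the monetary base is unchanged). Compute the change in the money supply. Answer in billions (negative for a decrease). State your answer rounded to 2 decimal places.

Initially m₁ = (1 + 0.396) / (0.207 + 0.083 + 0.396) ≈ 2.03499, so M₁ = 2.03499 × 65.64 ≈ 133.5767 billion.
After the change m₂ = (1 + 0.396) / (0.207 + 0.139 + 0.396) ≈ 1.88140, so M₂ = 1.88140 × 65.64 ≈ 123.4951 billion.
ΔM = M₂ − M₁ = 123.4951 − 133.5767 = -10.0816 billion.

-10.08 billion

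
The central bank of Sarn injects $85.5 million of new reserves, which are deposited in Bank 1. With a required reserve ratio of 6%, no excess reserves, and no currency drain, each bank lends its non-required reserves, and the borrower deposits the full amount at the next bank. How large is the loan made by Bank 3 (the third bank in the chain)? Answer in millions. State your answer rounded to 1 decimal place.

Each bank lends a fraction (1 − rr) = 0.9400 of the deposit it receives, so Bank 3 receives 85.5·0.9400^2 and lends 85.5·0.9400^3 ≈ 71.0149 million.

$71.0 million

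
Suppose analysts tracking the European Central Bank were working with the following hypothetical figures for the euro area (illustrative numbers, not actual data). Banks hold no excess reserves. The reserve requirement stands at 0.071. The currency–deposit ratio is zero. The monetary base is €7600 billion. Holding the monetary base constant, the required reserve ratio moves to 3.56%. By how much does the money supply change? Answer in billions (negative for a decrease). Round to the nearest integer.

€106441 billion

Initially m₁ = 1 / (0.071) ≈ 14.08451, so M₁ = 14.08451 × 7600 = 107042.276 billion.
After the change m₂ = 1 / (0.0356) ≈ 28.08989, so M₂ = 28.08989 × 7600 = 213483.164 billion.
ΔM = M₂ − M₁ = 213483.164 − 107042.276 = 106440.888 billion.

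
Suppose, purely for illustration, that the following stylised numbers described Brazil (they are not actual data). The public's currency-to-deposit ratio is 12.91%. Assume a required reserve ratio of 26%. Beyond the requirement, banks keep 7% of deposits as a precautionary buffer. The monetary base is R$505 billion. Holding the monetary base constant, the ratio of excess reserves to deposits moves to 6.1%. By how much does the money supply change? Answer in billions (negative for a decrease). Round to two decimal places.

Initially m₁ = (1 + 0.1291) / (0.26 + 0.07 + 0.1291) ≈ 2.459377, so M₁ = 2.459377 × 505 ≈ 1241.9854 billion.
After the change m₂ = (1 + 0.1291) / (0.26 + 0.061 + 0.1291) ≈ 2.508554, so M₂ = 2.508554 × 505 ≈ 1266.8198 billion.
ΔM = M₂ − M₁ = 1266.8198 − 1241.9854 = 24.8344 billion.

R$24.83 billion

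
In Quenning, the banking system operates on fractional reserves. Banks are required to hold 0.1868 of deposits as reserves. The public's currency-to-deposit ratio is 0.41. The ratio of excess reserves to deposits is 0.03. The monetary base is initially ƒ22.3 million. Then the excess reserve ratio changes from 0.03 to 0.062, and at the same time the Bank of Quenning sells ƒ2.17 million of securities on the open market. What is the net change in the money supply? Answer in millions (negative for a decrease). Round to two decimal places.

-7.08 million

Before: m₁ = (1 + 0.41) / (0.1868 + 0.03 + 0.41) ≈ 2.24952, MB₁ = 22.3, so M₁ = 2.24952 × 22.3 ≈ 50.1643 million.
After: m₂ = (1 + 0.41) / (0.1868 + 0.062 + 0.41) ≈ 2.14026, MB₂ = 22.3 − 2.17 = 20.13, so M₂ = 2.14026 × 20.13 ≈ 43.0834 million.
ΔM = M₂ − M₁ = 43.0834 − 50.1643 = -7.0809 million.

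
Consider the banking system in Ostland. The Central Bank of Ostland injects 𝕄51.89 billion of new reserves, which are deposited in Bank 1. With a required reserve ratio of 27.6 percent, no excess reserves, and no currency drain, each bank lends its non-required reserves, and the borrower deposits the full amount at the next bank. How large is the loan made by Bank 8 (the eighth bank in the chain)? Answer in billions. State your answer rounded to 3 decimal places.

𝕄3.917 billion

Each bank lends a fraction (1 − rr) = 0.7240 of the deposit it receives, so Bank 8 receives 51.89·0.7240^7 and lends 51.89·0.7240^8 ≈ 3.9173 billion.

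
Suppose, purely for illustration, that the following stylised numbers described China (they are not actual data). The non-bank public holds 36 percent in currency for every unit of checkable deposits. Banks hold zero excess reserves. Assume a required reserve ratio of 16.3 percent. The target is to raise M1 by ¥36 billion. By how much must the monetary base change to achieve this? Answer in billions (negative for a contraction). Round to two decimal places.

The money multiplier is m = (1 + c) / (rr + c) = (1 + 0.36) / (0.163 + 0.36) ≈ 2.60038.
ΔMB = ΔM / m = (+36) / 2.60038 ≈ 13.8441 billion.

¥13.84 billion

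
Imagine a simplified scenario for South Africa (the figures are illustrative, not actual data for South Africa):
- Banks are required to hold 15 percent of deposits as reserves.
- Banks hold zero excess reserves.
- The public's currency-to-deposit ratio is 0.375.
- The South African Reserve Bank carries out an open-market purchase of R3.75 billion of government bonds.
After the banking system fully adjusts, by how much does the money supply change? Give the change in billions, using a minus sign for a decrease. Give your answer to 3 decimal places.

The money multiplier is m = (1 + c) / (rr + c) = (1 + 0.375) / (0.15 + 0.375) ≈ 2.61905.
The purchase adds 3.75 billion of base, so ΔM = m × ΔMB = 2.61905 × (+3.75) ≈ 9.8214 billion.

R9.821 billion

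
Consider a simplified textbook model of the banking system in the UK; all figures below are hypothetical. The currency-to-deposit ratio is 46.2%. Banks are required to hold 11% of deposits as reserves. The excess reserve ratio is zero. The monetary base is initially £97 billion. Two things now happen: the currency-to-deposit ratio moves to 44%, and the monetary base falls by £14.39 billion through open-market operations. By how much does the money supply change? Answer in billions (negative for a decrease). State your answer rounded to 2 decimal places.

-31.64 billion

Before: m₁ = (1 + 0.462) / (0.11 + 0.462) ≈ 2.55594, MB₁ = 97, so M₁ = 2.55594 × 97 ≈ 247.9262 billion.
After: m₂ = (1 + 0.44) / (0.11 + 0.44) ≈ 2.61818, MB₂ = 97 − 14.39 = 82.61, so M₂ = 2.61818 × 82.61 ≈ 216.2878 billion.
ΔM = M₂ − M₁ = 216.2878 − 247.9262 = -31.6384 billion.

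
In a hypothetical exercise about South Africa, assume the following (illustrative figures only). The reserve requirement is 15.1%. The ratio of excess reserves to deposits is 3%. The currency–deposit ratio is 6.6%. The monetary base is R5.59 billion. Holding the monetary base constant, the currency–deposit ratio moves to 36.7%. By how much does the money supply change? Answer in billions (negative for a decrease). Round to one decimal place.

-10.2 billion

Initially m₁ = (1 + 0.066) / (0.151 + 0.03 + 0.066) ≈ 4.3158, so M₁ = 4.3158 × 5.59 ≈ 24.1253 billion.
After the change m₂ = (1 + 0.367) / (0.151 + 0.03 + 0.367) ≈ 2.4945, so M₂ = 2.4945 × 5.59 ≈ 13.9443 billion.
ΔM = M₂ − M₁ = 13.9443 − 24.1253 = -10.181 billion.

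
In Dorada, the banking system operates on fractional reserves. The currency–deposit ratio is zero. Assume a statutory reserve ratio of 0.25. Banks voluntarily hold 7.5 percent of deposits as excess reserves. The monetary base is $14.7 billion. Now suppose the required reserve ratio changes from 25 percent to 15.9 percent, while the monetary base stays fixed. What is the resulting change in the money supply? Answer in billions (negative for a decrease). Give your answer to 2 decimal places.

$17.59 billion

Initially m₁ = 1 / (0.25 + 0.075) ≈ 3.07692, so M₁ = 3.07692 × 14.7 ≈ 45.2307 billion.
After the change m₂ = 1 / (0.159 + 0.075) ≈ 4.27350, so M₂ = 4.27350 × 14.7 ≈ 62.8205 billion.
ΔM = M₂ − M₁ = 62.8205 − 45.2307 = 17.5898 billion.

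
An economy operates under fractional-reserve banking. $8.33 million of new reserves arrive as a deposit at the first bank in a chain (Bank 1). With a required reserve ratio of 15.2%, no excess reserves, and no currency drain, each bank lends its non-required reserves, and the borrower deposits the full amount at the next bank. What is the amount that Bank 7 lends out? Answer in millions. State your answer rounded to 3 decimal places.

Each bank lends a fraction (1 − rr) = 0.8480 of the deposit it receives, so Bank 7 receives 8.33·0.8480^6 and lends 8.33·0.8480^7 ≈ 2.6267 million.

$2.627 million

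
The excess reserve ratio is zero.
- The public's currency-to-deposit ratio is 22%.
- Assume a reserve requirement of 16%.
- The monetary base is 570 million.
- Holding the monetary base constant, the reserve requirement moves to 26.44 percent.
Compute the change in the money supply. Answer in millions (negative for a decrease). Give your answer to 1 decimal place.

-394.4 million

Initially m₁ = (1 + 0.22) / (0.16 + 0.22) ≈ 3.21053, so M₁ = 3.21053 × 570 = 1830.0021 million.
After the change m₂ = (1 + 0.22) / (0.2644 + 0.22) ≈ 2.51858, so M₂ = 2.51858 × 570 = 1435.5906 million.
ΔM = M₂ − M₁ = 1435.5906 − 1830.0021 = -394.4115 million.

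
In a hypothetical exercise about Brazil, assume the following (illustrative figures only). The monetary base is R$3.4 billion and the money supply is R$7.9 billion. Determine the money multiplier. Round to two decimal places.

The money multiplier is m = M / MB = 7.9 / 3.4 ≈ 2.32353.

2.32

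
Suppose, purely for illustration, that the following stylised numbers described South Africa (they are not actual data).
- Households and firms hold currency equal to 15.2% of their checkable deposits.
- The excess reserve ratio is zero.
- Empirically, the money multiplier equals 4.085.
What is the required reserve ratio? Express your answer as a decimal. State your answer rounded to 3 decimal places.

Using m = 4.085. Since m = (1 + c)/(c + rr + e), the denominator satisfies c + rr + e = (1 + c)/m = (1 + 0.152) / 4.085 ≈ 0.282007.
With c = 0.152 and e = 0, the required reserve ratio is 0.282007 − 0.152 − 0 = 0.130007.

0.130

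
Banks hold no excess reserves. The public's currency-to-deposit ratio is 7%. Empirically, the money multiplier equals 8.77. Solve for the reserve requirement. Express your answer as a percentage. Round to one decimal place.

Using m = 8.77. Since m = (1 + c)/(c + rr + e), the denominator satisfies c + rr + e = (1 + c)/m = (1 + 0.07) / 8.77 ≈ 0.122007.
With c = 0.07 and e = 0, the reserve requirement is 0.122007 − 0.07 − 0 = 0.052007.

5.2%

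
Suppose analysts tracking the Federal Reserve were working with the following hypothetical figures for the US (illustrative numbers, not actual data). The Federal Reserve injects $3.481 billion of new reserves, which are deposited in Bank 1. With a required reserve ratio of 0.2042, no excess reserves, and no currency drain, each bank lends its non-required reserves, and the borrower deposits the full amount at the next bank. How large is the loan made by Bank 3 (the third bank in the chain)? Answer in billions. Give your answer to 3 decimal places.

Each bank lends a fraction (1 − rr) = 0.7958 of the deposit it receives, so Bank 3 receives 3.481·0.7958^2 and lends 3.481·0.7958^3 ≈ 1.7543 billion.

$1.754 billion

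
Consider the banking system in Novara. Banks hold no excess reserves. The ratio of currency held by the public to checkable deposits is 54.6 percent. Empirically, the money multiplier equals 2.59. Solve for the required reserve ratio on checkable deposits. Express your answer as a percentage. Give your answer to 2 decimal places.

5.09%

Using m = 2.59. Since m = (1 + c)/(c + rr + e), the denominator satisfies c + rr + e = (1 + c)/m = (1 + 0.546) / 2.59 ≈ 0.596911.
With c = 0.546 and e = 0, the required reserve ratio on checkable deposits is 0.596911 − 0.546 − 0 = 0.050911.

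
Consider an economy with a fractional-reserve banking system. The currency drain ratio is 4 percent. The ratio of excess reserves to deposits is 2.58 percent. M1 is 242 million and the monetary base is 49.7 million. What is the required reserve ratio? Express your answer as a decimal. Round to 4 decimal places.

0.1478

Using m = M/MB = 242/49.7 ≈ 4.869215. Since m = (1 + c)/(c + rr + e), the denominator satisfies c + rr + e = (1 + c)/m = (1 + 0.04) / 4.869215 ≈ 0.213587.
With c = 0.04 and e = 0.0258, the required reserve ratio is 0.213587 − 0.04 − 0.0258 = 0.147787.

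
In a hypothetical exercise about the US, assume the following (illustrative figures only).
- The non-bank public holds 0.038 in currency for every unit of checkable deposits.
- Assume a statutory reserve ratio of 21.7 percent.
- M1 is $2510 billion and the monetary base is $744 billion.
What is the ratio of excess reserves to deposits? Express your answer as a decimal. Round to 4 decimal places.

0.0527

Using m = M/MB = 2510/744 ≈ 3.373656. Since m = (1 + c)/(c + rr + e), the denominator satisfies c + rr + e = (1 + c)/m = (1 + 0.038) / 3.373656 ≈ 0.307678.
With c = 0.038 and rr = 0.217, the ratio of excess reserves to deposits is 0.307678 − 0.038 − 0.217 = 0.052678.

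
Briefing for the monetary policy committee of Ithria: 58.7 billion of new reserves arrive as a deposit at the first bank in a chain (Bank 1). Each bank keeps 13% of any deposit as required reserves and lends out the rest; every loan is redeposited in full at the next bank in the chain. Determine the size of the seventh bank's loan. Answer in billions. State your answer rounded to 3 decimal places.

22.145 billion

Each bank lends a fraction (1 − rr) = 0.8700 of the deposit it receives, so Bank 7 receives 58.7·0.8700^6 and lends 58.7·0.8700^7 ≈ 22.1449 billion.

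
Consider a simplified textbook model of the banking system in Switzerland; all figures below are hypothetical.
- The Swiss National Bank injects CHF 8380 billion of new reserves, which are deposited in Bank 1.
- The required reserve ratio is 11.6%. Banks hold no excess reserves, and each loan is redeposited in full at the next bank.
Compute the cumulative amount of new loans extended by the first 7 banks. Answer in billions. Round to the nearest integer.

Bank i lends (1 − rr)^i of the original deposit: Bank 1 lends 8380·0.8840 = 7407.9200, Bank 2 lends 8380·0.8840² ≈ 6548.6013, and so on.
Summing a geometric series: total = 8380·[0.8840·(1 − 0.8840^7) / (1 − 0.8840)] ≈ 36920.9725 billion.

CHF 36921 billion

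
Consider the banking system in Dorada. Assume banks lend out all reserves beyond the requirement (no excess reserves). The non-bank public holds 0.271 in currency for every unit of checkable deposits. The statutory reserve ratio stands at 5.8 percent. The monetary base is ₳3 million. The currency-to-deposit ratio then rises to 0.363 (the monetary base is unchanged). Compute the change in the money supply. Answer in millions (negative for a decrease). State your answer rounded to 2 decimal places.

-1.88 million

Initially m₁ = (1 + 0.271) / (0.058 + 0.271) ≈ 3.8632, so M₁ = 3.8632 × 3 = 11.5896 million.
After the change m₂ = (1 + 0.363) / (0.058 + 0.363) ≈ 3.2375, so M₂ = 3.2375 × 3 = 9.7125 million.
ΔM = M₂ − M₁ = 9.7125 − 11.5896 = -1.8771 million.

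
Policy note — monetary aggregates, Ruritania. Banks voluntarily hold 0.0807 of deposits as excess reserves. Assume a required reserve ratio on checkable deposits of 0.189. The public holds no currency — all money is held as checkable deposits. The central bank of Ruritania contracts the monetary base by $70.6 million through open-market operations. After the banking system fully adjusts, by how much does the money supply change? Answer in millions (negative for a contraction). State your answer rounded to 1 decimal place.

The money multiplier is m = 1 / (rr + e) = 1 / (0.189 + 0.0807) ≈ 3.7078.
The sale removes 70.6 million of base, so ΔM = m × ΔMB = 3.7078 × (−70.6) ≈ -261.7707 million.

-261.8 million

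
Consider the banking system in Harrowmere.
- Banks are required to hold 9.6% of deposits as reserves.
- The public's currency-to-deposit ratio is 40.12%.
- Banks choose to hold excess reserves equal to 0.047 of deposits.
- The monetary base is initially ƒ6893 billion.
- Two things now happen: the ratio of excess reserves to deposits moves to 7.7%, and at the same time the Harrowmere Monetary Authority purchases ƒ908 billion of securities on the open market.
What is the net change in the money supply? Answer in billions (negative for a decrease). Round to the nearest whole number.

ƒ1288 billion

Before: m₁ = (1 + 0.4012) / (0.096 + 0.047 + 0.4012) ≈ 2.57479, MB₁ = 6893, so M₁ = 2.57479 × 6893 ≈ 17748.0275 billion.
After: m₂ = (1 + 0.4012) / (0.096 + 0.077 + 0.4012) ≈ 2.44026, MB₂ = 6893 + 908 = 7801, so M₂ = 2.44026 × 7801 ≈ 19036.4683 billion.
ΔM = M₂ − M₁ = 19036.4683 − 17748.0275 = 1288.4408 billion.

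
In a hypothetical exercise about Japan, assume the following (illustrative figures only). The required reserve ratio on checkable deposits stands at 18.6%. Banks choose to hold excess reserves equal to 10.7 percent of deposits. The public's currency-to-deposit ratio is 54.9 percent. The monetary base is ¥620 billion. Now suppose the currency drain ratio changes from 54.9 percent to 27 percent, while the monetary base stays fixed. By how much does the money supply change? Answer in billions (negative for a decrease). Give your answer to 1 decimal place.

¥258.0 billion

Initially m₁ = (1 + 0.549) / (0.186 + 0.107 + 0.549) ≈ 1.83967, so M₁ = 1.83967 × 620 = 1140.5954 billion.
After the change m₂ = (1 + 0.27) / (0.186 + 0.107 + 0.27) ≈ 2.25577, so M₂ = 2.25577 × 620 = 1398.5774 billion.
ΔM = M₂ − M₁ = 1398.5774 − 1140.5954 = 257.982 billion.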